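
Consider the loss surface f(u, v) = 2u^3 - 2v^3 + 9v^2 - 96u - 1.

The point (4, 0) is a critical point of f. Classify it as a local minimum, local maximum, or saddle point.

The mixed partial ∂²f/∂u∂v is 0, so the Hessian at any point is diag(f_uu, f_vv) = diag(12u, 6(-2v + 3)).
At (4, 0): H = diag(48, 18).
Both eigenvalues are positive, so H is positive definite: a local minimum.

local minimum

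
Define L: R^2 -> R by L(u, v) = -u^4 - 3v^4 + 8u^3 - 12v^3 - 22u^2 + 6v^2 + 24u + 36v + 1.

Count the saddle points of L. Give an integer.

L separates as a function of u plus a function of v, so ∇L=0 decouples.
∂L/∂u = -4(u - 3)(u - 2)(u - 1) = 0 at u ∈ {1, 2, 3}; ∂L/∂v = -12(v - 1)(v + 1)(v + 3) = 0 at v ∈ {-3, -1, 1}.
The Hessian is diagonal: diag(L_uu, L_vv). Second derivatives: L_uu(1)=-8, L_uu(2)=4, L_uu(3)=-8; L_vv(-3)=-96, L_vv(-1)=48, L_vv(1)=-96.
Saddle points occur where the two diagonal entries have opposite signs: (1, -1), (2, -3), (2, 1), (3, -1). Count: 4.

4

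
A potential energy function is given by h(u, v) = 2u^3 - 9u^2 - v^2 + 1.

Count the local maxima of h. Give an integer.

1

h separates as a function of u plus a function of v, so ∇h=0 decouples.
∂h/∂u = 6u(u - 3) = 0 at u ∈ {0, 3}; ∂h/∂v = -2v = 0 at v ∈ {0}.
The Hessian is diagonal: diag(h_uu, h_vv). Second derivatives: h_uu(0)=-18, h_uu(3)=18; h_vv(0)=-2.
Local maxima occur where both diagonal entries negative: (0, 0). Count: 1.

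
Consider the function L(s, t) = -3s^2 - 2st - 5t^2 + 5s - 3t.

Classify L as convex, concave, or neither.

concave

L is quadratic, so its Hessian is the constant matrix H = [[-6, -2], [-2, -10]].
det(H) = 56, tr(H) = -16.
det(H) > 0 and tr(H) < 0, so H is negative definite everywhere: concave.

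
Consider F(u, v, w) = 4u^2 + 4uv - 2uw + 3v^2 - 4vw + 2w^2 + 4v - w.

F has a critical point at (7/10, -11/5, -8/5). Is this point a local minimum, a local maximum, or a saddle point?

local minimum

The Hessian is constant: H = [[8, 4, -2], [4, 6, -4], [-2, -4, 4]].
Leading principal minors: Δ₁ = 8, Δ₂ = 32, Δ₃ = 40.
All leading minors are positive, so H is positive definite: a local minimum.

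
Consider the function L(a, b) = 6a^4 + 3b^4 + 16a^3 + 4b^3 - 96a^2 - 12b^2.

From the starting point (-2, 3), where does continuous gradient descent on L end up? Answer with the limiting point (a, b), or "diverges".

(-4, 1)

L is separable, so gradient descent decouples: a follows -∂L/∂a, b follows -∂L/∂b.
∂L/∂a = 24a(a - 2)(a + 4); at a=-2 this is 384, so a decreases.
∂L/∂b = 12b(b - 1)(b + 2); at b=3 this is 360, so b decreases.
a converges to its nearest critical value -4 (a local min of the a-part); b converges to 1. The iterate converges to (-4, 1).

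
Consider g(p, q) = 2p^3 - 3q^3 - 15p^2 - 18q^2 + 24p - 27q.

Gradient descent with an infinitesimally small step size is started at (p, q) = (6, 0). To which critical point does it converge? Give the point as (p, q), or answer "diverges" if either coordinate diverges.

g is separable, so gradient descent decouples: p follows -∂g/∂p, q follows -∂g/∂q.
∂g/∂p = 6(p - 4)(p - 1); at p=6 this is 60, so p decreases.
∂g/∂q = -9(q + 1)(q + 3); at q=0 this is -27, so q increases.
The q-coordinate has no critical point in that direction and runs off to infinity.

diverges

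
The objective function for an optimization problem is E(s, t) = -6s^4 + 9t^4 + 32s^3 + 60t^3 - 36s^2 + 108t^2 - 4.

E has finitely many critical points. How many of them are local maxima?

E separates as a function of s plus a function of t, so ∇E=0 decouples.
∂E/∂s = -24s(s - 3)(s - 1) = 0 at s ∈ {0, 1, 3}; ∂E/∂t = 36t(t + 2)(t + 3) = 0 at t ∈ {-3, -2, 0}.
The Hessian is diagonal: diag(E_ss, E_tt). Second derivatives: E_ss(0)=-72, E_ss(1)=48, E_ss(3)=-144; E_tt(-3)=108, E_tt(-2)=-72, E_tt(0)=216.
Local maxima occur where both diagonal entries negative: (0, -2), (3, -2). Count: 2.

2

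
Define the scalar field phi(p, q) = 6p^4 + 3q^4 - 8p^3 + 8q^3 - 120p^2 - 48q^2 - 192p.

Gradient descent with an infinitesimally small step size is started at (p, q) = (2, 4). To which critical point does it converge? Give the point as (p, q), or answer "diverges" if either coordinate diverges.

(4, 2)

phi is separable, so gradient descent decouples: p follows -∂phi/∂p, q follows -∂phi/∂q.
∂phi/∂p = 24(p - 4)(p + 1)(p + 2); at p=2 this is -576, so p increases.
∂phi/∂q = 12q(q - 2)(q + 4); at q=4 this is 768, so q decreases.
p converges to its nearest critical value 4 (a local min of the p-part); q converges to 2. The iterate converges to (4, 2).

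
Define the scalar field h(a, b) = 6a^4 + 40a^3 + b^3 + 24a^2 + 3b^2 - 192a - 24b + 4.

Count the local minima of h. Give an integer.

2

h separates as a function of a plus a function of b, so ∇h=0 decouples.
∂h/∂a = 24(a - 1)(a + 2)(a + 4) = 0 at a ∈ {-4, -2, 1}; ∂h/∂b = 3(b - 2)(b + 4) = 0 at b ∈ {-4, 2}.
The Hessian is diagonal: diag(h_aa, h_bb). Second derivatives: h_aa(-4)=240, h_aa(-2)=-144, h_aa(1)=360; h_bb(-4)=-18, h_bb(2)=18.
Local minima occur where both diagonal entries positive: (-4, 2), (1, 2). Count: 2.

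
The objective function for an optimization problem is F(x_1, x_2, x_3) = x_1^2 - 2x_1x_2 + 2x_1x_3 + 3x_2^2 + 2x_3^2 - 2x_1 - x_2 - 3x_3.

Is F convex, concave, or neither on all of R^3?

convex

F is quadratic, so its Hessian is the constant matrix H = [[2, -2, 2], [-2, 6, 0], [2, 0, 4]].
Leading principal minors: 2, 8, 8.
All positive ⇒ H ≻ 0 ⇒ convex.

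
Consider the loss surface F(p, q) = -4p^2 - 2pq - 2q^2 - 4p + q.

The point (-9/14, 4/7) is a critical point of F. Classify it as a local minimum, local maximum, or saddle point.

The Hessian of F is constant: H = [[-8, -2], [-2, -4]].
det(H) = (-8)·(-4) − (-2)² = 28.
det(H) > 0 and tr(H) = -12 < 0, so H is negative definite and the point is a local maximum.

local maximum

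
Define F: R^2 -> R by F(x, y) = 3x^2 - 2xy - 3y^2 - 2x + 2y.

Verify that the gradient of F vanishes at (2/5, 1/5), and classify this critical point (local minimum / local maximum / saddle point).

saddle point

∇F = (6x - 2y - 2, -2x - 6y + 2); substituting (2/5, 1/5) gives ∇F = (0, 0), so (2/5, 1/5) is indeed a critical point.
The Hessian of F is constant: H = [[6, -2], [-2, -6]].
det(H) = 6·(-6) − (-2)² = -40.
Since det(H) < 0, H is indefinite and the critical point is a saddle point.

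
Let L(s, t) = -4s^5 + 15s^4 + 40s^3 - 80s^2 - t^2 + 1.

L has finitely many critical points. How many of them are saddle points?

L separates as a function of s plus a function of t, so ∇L=0 decouples.
∂L/∂s = -20s(s - 4)(s - 1)(s + 2) = 0 at s ∈ {-2, 0, 1, 4}; ∂L/∂t = -2t = 0 at t ∈ {0}.
The Hessian is diagonal: diag(L_ss, L_tt). Second derivatives: L_ss(-2)=720, L_ss(0)=-160, L_ss(1)=180, L_ss(4)=-1440; L_tt(0)=-2.
Saddle points occur where the two diagonal entries have opposite signs: (-2, 0), (1, 0). Count: 2.

2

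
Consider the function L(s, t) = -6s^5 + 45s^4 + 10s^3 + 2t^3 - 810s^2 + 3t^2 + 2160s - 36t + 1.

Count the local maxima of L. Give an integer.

L separates as a function of s plus a function of t, so ∇L=0 decouples.
∂L/∂s = -30(s - 4)(s - 3)(s - 2)(s + 3) = 0 at s ∈ {-3, 2, 3, 4}; ∂L/∂t = 6(t - 2)(t + 3) = 0 at t ∈ {-3, 2}.
The Hessian is diagonal: diag(L_ss, L_tt). Second derivatives: L_ss(-3)=6300, L_ss(2)=-300, L_ss(3)=180, L_ss(4)=-420; L_tt(-3)=-30, L_tt(2)=30.
Local maxima occur where both diagonal entries negative: (2, -3), (4, -3). Count: 2.

2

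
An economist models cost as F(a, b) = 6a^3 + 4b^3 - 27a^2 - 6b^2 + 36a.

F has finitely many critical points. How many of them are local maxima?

F separates as a function of a plus a function of b, so ∇F=0 decouples.
∂F/∂a = 18(a - 2)(a - 1) = 0 at a ∈ {1, 2}; ∂F/∂b = 12b(b - 1) = 0 at b ∈ {0, 1}.
The Hessian is diagonal: diag(F_aa, F_bb). Second derivatives: F_aa(1)=-18, F_aa(2)=18; F_bb(0)=-12, F_bb(1)=12.
Local maxima occur where both diagonal entries negative: (1, 0). Count: 1.

1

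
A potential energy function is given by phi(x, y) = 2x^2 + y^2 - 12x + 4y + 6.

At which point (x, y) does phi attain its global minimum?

(3, -2)

phi(x,y) separates as P(x) + Q(y) + 6, so its minimum is min P + min Q + 6.
P'(x) = 4x - 12 vanishes at x ∈ {3}; Q'(y) = 2y + 4 vanishes at y ∈ {-2}.
Local minima of P (where P''>0): P(3)=-18. Local minima of Q: Q(-2)=-4.
So the global minimum of phi is P(3) + Q(-2) + 6 = -18 − 4 + 6 = -16, attained at (3, -2).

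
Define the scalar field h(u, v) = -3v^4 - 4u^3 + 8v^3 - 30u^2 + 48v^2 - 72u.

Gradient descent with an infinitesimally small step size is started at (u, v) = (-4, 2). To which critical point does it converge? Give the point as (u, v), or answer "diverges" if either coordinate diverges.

(-3, 0)

h is separable, so gradient descent decouples: u follows -∂h/∂u, v follows -∂h/∂v.
∂h/∂u = -12(u + 2)(u + 3); at u=-4 this is -24, so u increases.
∂h/∂v = -12v(v - 4)(v + 2); at v=2 this is 192, so v decreases.
u converges to its nearest critical value -3 (a local min of the u-part); v converges to 0. The iterate converges to (-3, 0).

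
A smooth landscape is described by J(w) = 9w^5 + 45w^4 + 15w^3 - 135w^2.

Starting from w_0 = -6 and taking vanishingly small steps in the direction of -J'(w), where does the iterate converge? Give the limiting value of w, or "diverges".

J'(w) = 45w(w - 1)(w + 2)(w + 3), so J'(-6) = 22680.
Gradient descent moves in the -J' direction, i.e. w is decreasing.
There is no critical point below w=-6, and J' keeps the same sign, so the iterate runs off to −∞.

diverges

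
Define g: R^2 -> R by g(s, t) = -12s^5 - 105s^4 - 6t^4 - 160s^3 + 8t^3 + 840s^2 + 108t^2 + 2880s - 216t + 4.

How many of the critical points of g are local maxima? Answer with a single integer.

4

g separates as a function of s plus a function of t, so ∇g=0 decouples.
∂g/∂s = -60(s - 2)(s + 2)(s + 3)(s + 4) = 0 at s ∈ {-4, -3, -2, 2}; ∂g/∂t = -24(t - 3)(t - 1)(t + 3) = 0 at t ∈ {-3, 1, 3}.
The Hessian is diagonal: diag(g_ss, g_tt). Second derivatives: g_ss(-4)=720, g_ss(-3)=-300, g_ss(-2)=480, g_ss(2)=-7200; g_tt(-3)=-576, g_tt(1)=192, g_tt(3)=-288.
Local maxima occur where both diagonal entries negative: (-3, -3), (-3, 3), (2, -3), (2, 3). Count: 4.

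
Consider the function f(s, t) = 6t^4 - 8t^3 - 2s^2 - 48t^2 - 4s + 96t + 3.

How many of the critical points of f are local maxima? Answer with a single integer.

f separates as a function of s plus a function of t, so ∇f=0 decouples.
∂f/∂s = -4(s + 1) = 0 at s ∈ {-1}; ∂f/∂t = 24(t - 2)(t - 1)(t + 2) = 0 at t ∈ {-2, 1, 2}.
The Hessian is diagonal: diag(f_ss, f_tt). Second derivatives: f_ss(-1)=-4; f_tt(-2)=288, f_tt(1)=-72, f_tt(2)=96.
Local maxima occur where both diagonal entries negative: (-1, 1). Count: 1.

1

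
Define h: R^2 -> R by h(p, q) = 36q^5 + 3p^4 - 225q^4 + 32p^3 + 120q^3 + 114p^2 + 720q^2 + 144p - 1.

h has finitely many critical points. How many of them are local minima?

4

h separates as a function of p plus a function of q, so ∇h=0 decouples.
∂h/∂p = 12(p + 1)(p + 3)(p + 4) = 0 at p ∈ {-4, -3, -1}; ∂h/∂q = 180q(q - 4)(q - 2)(q + 1) = 0 at q ∈ {-1, 0, 2, 4}.
The Hessian is diagonal: diag(h_pp, h_qq). Second derivatives: h_pp(-4)=36, h_pp(-3)=-24, h_pp(-1)=72; h_qq(-1)=-2700, h_qq(0)=1440, h_qq(2)=-2160, h_qq(4)=7200.
Local minima occur where both diagonal entries positive: (-4, 0), (-4, 4), (-1, 0), (-1, 4). Count: 4.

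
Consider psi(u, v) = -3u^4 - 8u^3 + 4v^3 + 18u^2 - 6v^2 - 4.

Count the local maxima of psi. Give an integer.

psi separates as a function of u plus a function of v, so ∇psi=0 decouples.
∂psi/∂u = -12u(u - 1)(u + 3) = 0 at u ∈ {-3, 0, 1}; ∂psi/∂v = 12v(v - 1) = 0 at v ∈ {0, 1}.
The Hessian is diagonal: diag(psi_uu, psi_vv). Second derivatives: psi_uu(-3)=-144, psi_uu(0)=36, psi_uu(1)=-48; psi_vv(0)=-12, psi_vv(1)=12.
Local maxima occur where both diagonal entries negative: (-3, 0), (1, 0). Count: 2.

2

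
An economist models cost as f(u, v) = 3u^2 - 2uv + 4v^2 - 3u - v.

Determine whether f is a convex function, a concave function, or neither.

f is quadratic, so its Hessian is the constant matrix H = [[6, -2], [-2, 8]].
det(H) = 44, tr(H) = 14.
det(H) > 0 and tr(H) > 0, so H is positive definite everywhere: convex.

convex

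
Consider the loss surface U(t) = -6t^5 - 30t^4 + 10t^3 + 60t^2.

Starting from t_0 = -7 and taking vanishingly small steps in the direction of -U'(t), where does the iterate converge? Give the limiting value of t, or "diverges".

-4

U'(t) = -30t(t - 1)(t + 1)(t + 4), so U'(-7) = -30240.
Gradient descent moves in the -U' direction, i.e. t is increasing.
The nearest critical point in that direction is t = -4, where U'' = 1800 > 0 (a local minimum). The iterate converges there.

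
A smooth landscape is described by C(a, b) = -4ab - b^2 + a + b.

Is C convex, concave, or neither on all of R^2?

C is quadratic, so its Hessian is the constant matrix H = [[0, -4], [-4, -2]].
det(H) = -16, tr(H) = -2.
det(H) < 0, so H is indefinite: neither convex nor concave.

neither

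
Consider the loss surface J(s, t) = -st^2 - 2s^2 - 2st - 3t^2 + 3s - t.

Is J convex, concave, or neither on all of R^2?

neither

The term -st^2 is cubic, so the Hessian is not constant.
∂²J/∂t² = -2s - 6, which takes both signs as s varies (negative for sufficiently large s). A diagonal entry of the Hessian changing sign means the Hessian is neither positive- nor negative-semidefinite on all of R^2.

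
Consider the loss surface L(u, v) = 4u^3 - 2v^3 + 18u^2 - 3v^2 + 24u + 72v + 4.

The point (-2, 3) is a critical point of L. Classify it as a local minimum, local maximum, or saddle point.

local maximum

The mixed partial ∂²L/∂u∂v is 0, so the Hessian at any point is diag(L_uu, L_vv) = diag(12(2u + 3), -6(2v + 1)).
At (-2, 3): H = diag(-12, -42).
Both eigenvalues are negative, so H is negative definite: a local maximum.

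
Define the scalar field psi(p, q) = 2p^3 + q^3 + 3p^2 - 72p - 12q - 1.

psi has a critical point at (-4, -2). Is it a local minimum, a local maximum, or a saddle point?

local maximum

The mixed partial ∂²psi/∂p∂q is 0, so the Hessian at any point is diag(psi_pp, psi_qq) = diag(6(2p + 1), 6q).
At (-4, -2): H = diag(-42, -12).
Both eigenvalues are negative, so H is negative definite: a local maximum.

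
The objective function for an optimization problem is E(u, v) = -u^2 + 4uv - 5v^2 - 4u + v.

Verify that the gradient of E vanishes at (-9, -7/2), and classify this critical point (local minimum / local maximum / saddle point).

local maximum

∇E = (-2u + 4v - 4, 4u - 10v + 1); substituting (-9, -7/2) gives ∇E = (0, 0), so (-9, -7/2) is indeed a critical point.
The Hessian of E is constant: H = [[-2, 4], [4, -10]].
det(H) = (-2)·(-10) − 4² = 4.
det(H) > 0 and tr(H) = -12 < 0, so H is negative definite and the point is a local maximum.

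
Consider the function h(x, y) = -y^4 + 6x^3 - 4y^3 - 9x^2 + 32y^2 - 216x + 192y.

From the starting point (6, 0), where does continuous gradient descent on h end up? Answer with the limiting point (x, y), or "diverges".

(4, -3)

h is separable, so gradient descent decouples: x follows -∂h/∂x, y follows -∂h/∂y.
∂h/∂x = 18(x - 4)(x + 3); at x=6 this is 324, so x decreases.
∂h/∂y = -4(y - 4)(y + 3)(y + 4); at y=0 this is 192, so y decreases.
x converges to its nearest critical value 4 (a local min of the x-part); y converges to -3. The iterate converges to (4, -3).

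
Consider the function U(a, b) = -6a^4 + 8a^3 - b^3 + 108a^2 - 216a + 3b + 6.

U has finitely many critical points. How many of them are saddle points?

U separates as a function of a plus a function of b, so ∇U=0 decouples.
∂U/∂a = -24(a - 3)(a - 1)(a + 3) = 0 at a ∈ {-3, 1, 3}; ∂U/∂b = -3(b - 1)(b + 1) = 0 at b ∈ {-1, 1}.
The Hessian is diagonal: diag(U_aa, U_bb). Second derivatives: U_aa(-3)=-576, U_aa(1)=192, U_aa(3)=-288; U_bb(-1)=6, U_bb(1)=-6.
Saddle points occur where the two diagonal entries have opposite signs: (-3, -1), (1, 1), (3, -1). Count: 3.

3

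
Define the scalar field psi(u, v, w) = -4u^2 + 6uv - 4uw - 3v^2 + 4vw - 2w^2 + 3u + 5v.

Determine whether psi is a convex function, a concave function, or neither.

psi is quadratic, so its Hessian is the constant matrix H = [[-8, 6, -4], [6, -6, 4], [-4, 4, -4]].
Leading principal minors: -8, 12, -16.
Signs alternate −, +, − ⇒ H ≺ 0 ⇒ concave.

concave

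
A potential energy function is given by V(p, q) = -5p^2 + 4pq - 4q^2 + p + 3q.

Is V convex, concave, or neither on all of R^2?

V is quadratic, so its Hessian is the constant matrix H = [[-10, 4], [4, -8]].
det(H) = 64, tr(H) = -18.
det(H) > 0 and tr(H) < 0, so H is negative definite everywhere: concave.

concave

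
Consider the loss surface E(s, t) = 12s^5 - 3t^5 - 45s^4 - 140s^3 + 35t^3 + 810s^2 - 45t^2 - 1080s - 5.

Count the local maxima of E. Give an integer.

E separates as a function of s plus a function of t, so ∇E=0 decouples.
∂E/∂s = 60(s - 3)(s - 2)(s - 1)(s + 3) = 0 at s ∈ {-3, 1, 2, 3}; ∂E/∂t = -15t(t - 2)(t - 1)(t + 3) = 0 at t ∈ {-3, 0, 1, 2}.
The Hessian is diagonal: diag(E_ss, E_tt). Second derivatives: E_ss(-3)=-7200, E_ss(1)=480, E_ss(2)=-300, E_ss(3)=720; E_tt(-3)=900, E_tt(0)=-90, E_tt(1)=60, E_tt(2)=-150.
Local maxima occur where both diagonal entries negative: (-3, 0), (-3, 2), (2, 0), (2, 2). Count: 4.

4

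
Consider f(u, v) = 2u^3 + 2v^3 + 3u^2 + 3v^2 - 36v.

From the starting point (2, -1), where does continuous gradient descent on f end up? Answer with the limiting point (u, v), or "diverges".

(0, 2)

f is separable, so gradient descent decouples: u follows -∂f/∂u, v follows -∂f/∂v.
∂f/∂u = 6u(u + 1); at u=2 this is 36, so u decreases.
∂f/∂v = 6(v - 2)(v + 3); at v=-1 this is -36, so v increases.
u converges to its nearest critical value 0 (a local min of the u-part); v converges to 2. The iterate converges to (0, 2).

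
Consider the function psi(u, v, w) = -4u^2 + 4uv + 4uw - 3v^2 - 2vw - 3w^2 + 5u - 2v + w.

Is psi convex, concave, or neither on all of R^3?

psi is quadratic, so its Hessian is the constant matrix H = [[-8, 4, 4], [4, -6, -2], [4, -2, -6]].
Leading principal minors: -8, 32, -128.
Signs alternate −, +, − ⇒ H ≺ 0 ⇒ concave.

concave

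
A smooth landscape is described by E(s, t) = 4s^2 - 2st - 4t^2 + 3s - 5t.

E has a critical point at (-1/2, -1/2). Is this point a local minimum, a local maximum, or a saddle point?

saddle point

The Hessian of E is constant: H = [[8, -2], [-2, -8]].
det(H) = 8·(-8) − (-2)² = -68.
Since det(H) < 0, H is indefinite and the critical point is a saddle point.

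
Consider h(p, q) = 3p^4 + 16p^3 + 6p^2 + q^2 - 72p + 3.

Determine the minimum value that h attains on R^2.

-44

h(p,q) separates as A(p) + B(q) + 3, so its minimum is min A + min B + 3.
A'(p) = 12(p - 1)(p + 2)(p + 3) vanishes at p ∈ {-3, -2, 1}; B'(q) = 2q vanishes at q ∈ {0}.
Local minima of A (where A''>0): A(-3)=81, A(1)=-47. Local minima of B: B(0)=0.
So the global minimum of h is A(1) + B(0) + 3 = -47 + 0 + 3 = -44, attained at (1, 0).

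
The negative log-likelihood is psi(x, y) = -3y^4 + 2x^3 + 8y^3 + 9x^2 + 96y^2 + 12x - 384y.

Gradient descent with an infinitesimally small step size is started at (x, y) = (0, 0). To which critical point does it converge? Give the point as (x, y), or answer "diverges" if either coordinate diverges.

psi is separable, so gradient descent decouples: x follows -∂psi/∂x, y follows -∂psi/∂y.
∂psi/∂x = 6(x + 1)(x + 2); at x=0 this is 12, so x decreases.
∂psi/∂y = -12(y - 4)(y - 2)(y + 4); at y=0 this is -384, so y increases.
x converges to its nearest critical value -1 (a local min of the x-part); y converges to 2. The iterate converges to (-1, 2).

(-1, 2)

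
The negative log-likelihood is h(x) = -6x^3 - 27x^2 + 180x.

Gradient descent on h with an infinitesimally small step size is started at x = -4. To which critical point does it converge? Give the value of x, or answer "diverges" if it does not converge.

-5

h'(x) = -18(x - 2)(x + 5), so h'(-4) = 108.
Gradient descent moves in the -h' direction, i.e. x is decreasing.
The nearest critical point in that direction is x = -5, where h'' = 126 > 0 (a local minimum). The iterate converges there.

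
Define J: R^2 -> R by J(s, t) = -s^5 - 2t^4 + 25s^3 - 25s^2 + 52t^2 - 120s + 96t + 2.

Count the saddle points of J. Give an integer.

6

J separates as a function of s plus a function of t, so ∇J=0 decouples.
∂J/∂s = -5(s - 3)(s - 2)(s + 1)(s + 4) = 0 at s ∈ {-4, -1, 2, 3}; ∂J/∂t = -8(t - 4)(t + 1)(t + 3) = 0 at t ∈ {-3, -1, 4}.
The Hessian is diagonal: diag(J_ss, J_tt). Second derivatives: J_ss(-4)=630, J_ss(-1)=-180, J_ss(2)=90, J_ss(3)=-140; J_tt(-3)=-112, J_tt(-1)=80, J_tt(4)=-280.
Saddle points occur where the two diagonal entries have opposite signs: (-4, -3), (-4, 4), (-1, -1), (2, -3), (2, 4), (3, -1). Count: 6.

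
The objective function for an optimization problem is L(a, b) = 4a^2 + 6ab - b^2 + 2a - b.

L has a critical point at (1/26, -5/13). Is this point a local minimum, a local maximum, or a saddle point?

saddle point

The Hessian of L is constant: H = [[8, 6], [6, -2]].
det(H) = 8·(-2) − 6² = -52.
Since det(H) < 0, H is indefinite and the critical point is a saddle point.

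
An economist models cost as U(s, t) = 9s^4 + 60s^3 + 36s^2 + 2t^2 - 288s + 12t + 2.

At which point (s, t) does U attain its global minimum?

(1, -3)

U(s,t) separates as P(s) + Q(t) + 2, so its minimum is min P + min Q + 2.
P'(s) = 36(s - 1)(s + 2)(s + 4) vanishes at s ∈ {-4, -2, 1}; Q'(t) = 4(t + 3) vanishes at t ∈ {-3}.
Local minima of P (where P''>0): P(-4)=192, P(1)=-183. Local minima of Q: Q(-3)=-18.
So the global minimum of U is P(1) + Q(-3) + 2 = -183 − 18 + 2 = -199, attained at (1, -3).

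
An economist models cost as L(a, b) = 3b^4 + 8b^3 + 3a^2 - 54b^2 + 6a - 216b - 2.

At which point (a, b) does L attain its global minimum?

L(a,b) separates as P(a) + Q(b) − 2, so its minimum is min P + min Q − 2.
P'(a) = 6a + 6 vanishes at a ∈ {-1}; Q'(b) = 12(b - 3)(b + 2)(b + 3) vanishes at b ∈ {-3, -2, 3}.
Local minima of P (where P''>0): P(-1)=-3. Local minima of Q: Q(-3)=189, Q(3)=-675.
So the global minimum of L is P(-1) + Q(3) − 2 = -3 − 675 − 2 = -680, attained at (-1, 3).

(-1, 3)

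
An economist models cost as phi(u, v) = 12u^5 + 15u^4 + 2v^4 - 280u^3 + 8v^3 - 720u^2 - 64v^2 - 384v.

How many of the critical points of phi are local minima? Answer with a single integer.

4

phi separates as a function of u plus a function of v, so ∇phi=0 decouples.
∂phi/∂u = 60u(u - 4)(u + 2)(u + 3) = 0 at u ∈ {-3, -2, 0, 4}; ∂phi/∂v = 8(v - 4)(v + 3)(v + 4) = 0 at v ∈ {-4, -3, 4}.
The Hessian is diagonal: diag(phi_uu, phi_vv). Second derivatives: phi_uu(-3)=-1260, phi_uu(-2)=720, phi_uu(0)=-1440, phi_uu(4)=10080; phi_vv(-4)=64, phi_vv(-3)=-56, phi_vv(4)=448.
Local minima occur where both diagonal entries positive: (-2, -4), (-2, 4), (4, -4), (4, 4). Count: 4.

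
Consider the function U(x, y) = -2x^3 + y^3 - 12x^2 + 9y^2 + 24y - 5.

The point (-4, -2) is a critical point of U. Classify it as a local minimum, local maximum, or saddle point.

local minimum

The mixed partial ∂²U/∂x∂y is 0, so the Hessian at any point is diag(U_xx, U_yy) = diag(-12(x + 2), 6(y + 3)).
At (-4, -2): H = diag(24, 6).
Both eigenvalues are positive, so H is positive definite: a local minimum.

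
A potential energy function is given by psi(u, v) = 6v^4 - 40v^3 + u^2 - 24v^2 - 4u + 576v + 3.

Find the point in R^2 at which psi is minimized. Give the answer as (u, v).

psi(u,v) separates as P(u) + Q(v) + 3, so its minimum is min P + min Q + 3.
P'(u) = 2u - 4 vanishes at u ∈ {2}; Q'(v) = 24(v - 4)(v - 3)(v + 2) vanishes at v ∈ {-2, 3, 4}.
Local minima of P (where P''>0): P(2)=-4. Local minima of Q: Q(-2)=-832, Q(4)=896.
So the global minimum of psi is P(2) + Q(-2) + 3 = -4 − 832 + 3 = -833, attained at (2, -2).

(2, -2)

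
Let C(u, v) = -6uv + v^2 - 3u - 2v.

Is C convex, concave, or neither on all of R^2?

neither

C is quadratic, so its Hessian is the constant matrix H = [[0, -6], [-6, 2]].
det(H) = -36, tr(H) = 2.
det(H) < 0, so H is indefinite: neither convex nor concave.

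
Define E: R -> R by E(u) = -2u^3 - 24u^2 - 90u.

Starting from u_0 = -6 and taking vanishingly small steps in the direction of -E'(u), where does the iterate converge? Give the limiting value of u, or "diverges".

-5

E'(u) = -6(u + 3)(u + 5), so E'(-6) = -18.
Gradient descent moves in the -E' direction, i.e. u is increasing.
The nearest critical point in that direction is u = -5, where E'' = 12 > 0 (a local minimum). The iterate converges there.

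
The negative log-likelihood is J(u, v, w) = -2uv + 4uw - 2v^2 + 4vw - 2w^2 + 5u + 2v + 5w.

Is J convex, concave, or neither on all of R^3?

J is quadratic, so its Hessian is the constant matrix H = [[0, -2, 4], [-2, -4, 4], [4, 4, -4]].
Leading principal minors: 0, -4, 16.
Neither pattern holds ⇒ H is indefinite ⇒ neither convex nor concave.

neither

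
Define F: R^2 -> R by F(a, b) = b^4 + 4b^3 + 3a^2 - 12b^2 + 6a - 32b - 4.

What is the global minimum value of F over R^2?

-71

F(a,b) separates as P(a) + Q(b) − 4, so its minimum is min P + min Q − 4.
P'(a) = 6a + 6 vanishes at a ∈ {-1}; Q'(b) = 4(b - 2)(b + 1)(b + 4) vanishes at b ∈ {-4, -1, 2}.
Local minima of P (where P''>0): P(-1)=-3. Local minima of Q: Q(-4)=-64, Q(2)=-64.
So the global minimum of F is P(-1) + Q(-4) − 4 = -3 − 64 − 4 = -71, attained at (-1, -4).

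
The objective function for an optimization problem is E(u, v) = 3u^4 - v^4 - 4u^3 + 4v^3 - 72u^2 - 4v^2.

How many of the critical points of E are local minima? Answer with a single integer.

2

E separates as a function of u plus a function of v, so ∇E=0 decouples.
∂E/∂u = 12u(u - 4)(u + 3) = 0 at u ∈ {-3, 0, 4}; ∂E/∂v = -4v(v - 2)(v - 1) = 0 at v ∈ {0, 1, 2}.
The Hessian is diagonal: diag(E_uu, E_vv). Second derivatives: E_uu(-3)=252, E_uu(0)=-144, E_uu(4)=336; E_vv(0)=-8, E_vv(1)=4, E_vv(2)=-8.
Local minima occur where both diagonal entries positive: (-3, 1), (4, 1). Count: 2.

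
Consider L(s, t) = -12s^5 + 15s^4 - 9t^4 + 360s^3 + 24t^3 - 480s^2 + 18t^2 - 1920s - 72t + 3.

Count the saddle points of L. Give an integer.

6

L separates as a function of s plus a function of t, so ∇L=0 decouples.
∂L/∂s = -60(s - 4)(s - 2)(s + 1)(s + 4) = 0 at s ∈ {-4, -1, 2, 4}; ∂L/∂t = -36(t - 2)(t - 1)(t + 1) = 0 at t ∈ {-1, 1, 2}.
The Hessian is diagonal: diag(L_ss, L_tt). Second derivatives: L_ss(-4)=8640, L_ss(-1)=-2700, L_ss(2)=2160, L_ss(4)=-4800; L_tt(-1)=-216, L_tt(1)=72, L_tt(2)=-108.
Saddle points occur where the two diagonal entries have opposite signs: (-4, -1), (-4, 2), (-1, 1), (2, -1), (2, 2), (4, 1). Count: 6.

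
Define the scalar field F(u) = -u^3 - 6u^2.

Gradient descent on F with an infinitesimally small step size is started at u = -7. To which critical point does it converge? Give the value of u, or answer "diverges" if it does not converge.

F'(u) = -3u(u + 4), so F'(-7) = -63.
Gradient descent moves in the -F' direction, i.e. u is increasing.
The nearest critical point in that direction is u = -4, where F'' = 12 > 0 (a local minimum). The iterate converges there.

-4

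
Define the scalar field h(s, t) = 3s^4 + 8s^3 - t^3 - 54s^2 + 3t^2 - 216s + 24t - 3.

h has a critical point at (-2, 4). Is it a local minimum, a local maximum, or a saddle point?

The mixed partial ∂²h/∂s∂t is 0, so the Hessian at any point is diag(h_ss, h_tt) = diag(12(3s^2 + 4s - 9), 6(-t + 1)).
At (-2, 4): H = diag(-60, -18).
Both eigenvalues are negative, so H is negative definite: a local maximum.

local maximum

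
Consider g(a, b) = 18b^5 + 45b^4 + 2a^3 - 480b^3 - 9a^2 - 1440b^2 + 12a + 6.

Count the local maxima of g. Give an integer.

g separates as a function of a plus a function of b, so ∇g=0 decouples.
∂g/∂a = 6(a - 2)(a - 1) = 0 at a ∈ {1, 2}; ∂g/∂b = 90b(b - 4)(b + 2)(b + 4) = 0 at b ∈ {-4, -2, 0, 4}.
The Hessian is diagonal: diag(g_aa, g_bb). Second derivatives: g_aa(1)=-6, g_aa(2)=6; g_bb(-4)=-5760, g_bb(-2)=2160, g_bb(0)=-2880, g_bb(4)=17280.
Local maxima occur where both diagonal entries negative: (1, -4), (1, 0). Count: 2.

2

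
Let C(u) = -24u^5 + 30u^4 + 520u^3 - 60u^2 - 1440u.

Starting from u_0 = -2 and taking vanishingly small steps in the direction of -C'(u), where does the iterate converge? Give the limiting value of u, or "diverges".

C'(u) = -120(u - 4)(u - 1)(u + 1)(u + 3), so C'(-2) = 2160.
Gradient descent moves in the -C' direction, i.e. u is decreasing.
The nearest critical point in that direction is u = -3, where C'' = 6720 > 0 (a local minimum). The iterate converges there.

-3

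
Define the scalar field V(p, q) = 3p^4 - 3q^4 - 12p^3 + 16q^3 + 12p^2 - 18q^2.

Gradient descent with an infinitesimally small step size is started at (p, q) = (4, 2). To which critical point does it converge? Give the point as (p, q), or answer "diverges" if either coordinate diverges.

(2, 1)

V is separable, so gradient descent decouples: p follows -∂V/∂p, q follows -∂V/∂q.
∂V/∂p = 12p(p - 2)(p - 1); at p=4 this is 288, so p decreases.
∂V/∂q = -12q(q - 3)(q - 1); at q=2 this is 24, so q decreases.
p converges to its nearest critical value 2 (a local min of the p-part); q converges to 1. The iterate converges to (2, 1).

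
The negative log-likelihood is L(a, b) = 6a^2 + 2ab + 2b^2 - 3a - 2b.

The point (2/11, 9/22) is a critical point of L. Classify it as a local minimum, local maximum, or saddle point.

The Hessian of L is constant: H = [[12, 2], [2, 4]].
det(H) = 12·4 − 2² = 44.
det(H) > 0 and tr(H) = 16 > 0, so H is positive definite and the point is a local minimum.

local minimum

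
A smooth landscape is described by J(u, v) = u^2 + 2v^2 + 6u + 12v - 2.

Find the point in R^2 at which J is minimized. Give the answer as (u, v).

J(u,v) separates as P(u) + Q(v) − 2, so its minimum is min P + min Q − 2.
P'(u) = 2u + 6 vanishes at u ∈ {-3}; Q'(v) = 4v + 12 vanishes at v ∈ {-3}.
Local minima of P (where P''>0): P(-3)=-9. Local minima of Q: Q(-3)=-18.
So the global minimum of J is P(-3) + Q(-3) − 2 = -9 − 18 − 2 = -29, attained at (-3, -3).

(-3, -3)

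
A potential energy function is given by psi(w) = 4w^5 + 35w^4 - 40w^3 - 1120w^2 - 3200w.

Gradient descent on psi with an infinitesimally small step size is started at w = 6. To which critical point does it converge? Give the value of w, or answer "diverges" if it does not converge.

4

psi'(w) = 20(w - 4)(w + 2)(w + 4)(w + 5), so psi'(6) = 35200.
Gradient descent moves in the -psi' direction, i.e. w is decreasing.
The nearest critical point in that direction is w = 4, where psi'' = 8640 > 0 (a local minimum). The iterate converges there.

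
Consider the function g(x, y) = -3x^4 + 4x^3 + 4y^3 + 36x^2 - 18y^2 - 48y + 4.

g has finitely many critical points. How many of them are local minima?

g separates as a function of x plus a function of y, so ∇g=0 decouples.
∂g/∂x = -12x(x - 3)(x + 2) = 0 at x ∈ {-2, 0, 3}; ∂g/∂y = 12(y - 4)(y + 1) = 0 at y ∈ {-1, 4}.
The Hessian is diagonal: diag(g_xx, g_yy). Second derivatives: g_xx(-2)=-120, g_xx(0)=72, g_xx(3)=-180; g_yy(-1)=-60, g_yy(4)=60.
Local minima occur where both diagonal entries positive: (0, 4). Count: 1.

1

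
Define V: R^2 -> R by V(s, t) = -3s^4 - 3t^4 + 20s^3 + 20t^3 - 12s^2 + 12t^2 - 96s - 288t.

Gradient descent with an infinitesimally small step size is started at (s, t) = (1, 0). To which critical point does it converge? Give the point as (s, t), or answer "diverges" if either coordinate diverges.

V is separable, so gradient descent decouples: s follows -∂V/∂s, t follows -∂V/∂t.
∂V/∂s = -12(s - 4)(s - 2)(s + 1); at s=1 this is -72, so s increases.
∂V/∂t = -12(t - 4)(t - 3)(t + 2); at t=0 this is -288, so t increases.
s converges to its nearest critical value 2 (a local min of the s-part); t converges to 3. The iterate converges to (2, 3).

(2, 3)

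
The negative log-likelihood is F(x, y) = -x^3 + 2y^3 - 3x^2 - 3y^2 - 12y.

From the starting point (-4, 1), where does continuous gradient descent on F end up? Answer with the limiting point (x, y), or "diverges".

F is separable, so gradient descent decouples: x follows -∂F/∂x, y follows -∂F/∂y.
∂F/∂x = -3x(x + 2); at x=-4 this is -24, so x increases.
∂F/∂y = 6(y - 2)(y + 1); at y=1 this is -12, so y increases.
x converges to its nearest critical value -2 (a local min of the x-part); y converges to 2. The iterate converges to (-2, 2).

(-2, 2)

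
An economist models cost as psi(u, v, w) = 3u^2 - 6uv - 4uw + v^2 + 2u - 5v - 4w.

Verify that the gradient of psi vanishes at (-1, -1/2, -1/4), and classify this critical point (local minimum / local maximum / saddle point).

∇psi = (6u - 6v - 4w + 2, -6u + 2v - 5, -4u - 4); substituting (-1, -1/2, -1/4) gives ∇psi = (0, 0, 0), so (-1, -1/2, -1/4) is indeed a critical point.
The Hessian is constant: H = [[6, -6, -4], [-6, 2, 0], [-4, 0, 0]].
Leading principal minors: Δ₁ = 6, Δ₂ = -24, Δ₃ = -32.
The minors fit neither the all-positive nor the alternating-sign pattern, so H is indefinite: a saddle point.

saddle point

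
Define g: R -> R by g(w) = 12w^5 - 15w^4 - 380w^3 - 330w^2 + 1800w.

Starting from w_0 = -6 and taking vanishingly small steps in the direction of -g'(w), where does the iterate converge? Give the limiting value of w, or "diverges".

g'(w) = 60(w - 5)(w - 1)(w + 2)(w + 3), so g'(-6) = 55440.
Gradient descent moves in the -g' direction, i.e. w is decreasing.
There is no critical point below w=-6, and g' keeps the same sign, so the iterate runs off to −∞.

diverges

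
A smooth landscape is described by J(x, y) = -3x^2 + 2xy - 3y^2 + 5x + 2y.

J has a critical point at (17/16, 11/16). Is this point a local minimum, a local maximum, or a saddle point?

The Hessian of J is constant: H = [[-6, 2], [2, -6]].
det(H) = (-6)·(-6) − 2² = 32.
det(H) > 0 and tr(H) = -12 < 0, so H is negative definite and the point is a local maximum.

local maximum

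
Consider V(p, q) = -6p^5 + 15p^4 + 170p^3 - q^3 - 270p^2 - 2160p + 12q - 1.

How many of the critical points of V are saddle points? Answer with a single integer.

V separates as a function of p plus a function of q, so ∇V=0 decouples.
∂V/∂p = -30(p - 4)(p - 3)(p + 2)(p + 3) = 0 at p ∈ {-3, -2, 3, 4}; ∂V/∂q = -3(q - 2)(q + 2) = 0 at q ∈ {-2, 2}.
The Hessian is diagonal: diag(V_pp, V_qq). Second derivatives: V_pp(-3)=1260, V_pp(-2)=-900, V_pp(3)=900, V_pp(4)=-1260; V_qq(-2)=12, V_qq(2)=-12.
Saddle points occur where the two diagonal entries have opposite signs: (-3, 2), (-2, -2), (3, 2), (4, -2). Count: 4.

4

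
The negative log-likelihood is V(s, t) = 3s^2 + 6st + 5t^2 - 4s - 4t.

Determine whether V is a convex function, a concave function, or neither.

convex

V is quadratic, so its Hessian is the constant matrix H = [[6, 6], [6, 10]].
det(H) = 24, tr(H) = 16.
det(H) > 0 and tr(H) > 0, so H is positive definite everywhere: convex.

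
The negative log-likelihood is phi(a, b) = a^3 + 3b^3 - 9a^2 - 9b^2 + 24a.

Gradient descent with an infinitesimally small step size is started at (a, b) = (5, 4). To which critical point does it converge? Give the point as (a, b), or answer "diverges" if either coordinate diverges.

phi is separable, so gradient descent decouples: a follows -∂phi/∂a, b follows -∂phi/∂b.
∂phi/∂a = 3(a - 4)(a - 2); at a=5 this is 9, so a decreases.
∂phi/∂b = 9b(b - 2); at b=4 this is 72, so b decreases.
a converges to its nearest critical value 4 (a local min of the a-part); b converges to 2. The iterate converges to (4, 2).

(4, 2)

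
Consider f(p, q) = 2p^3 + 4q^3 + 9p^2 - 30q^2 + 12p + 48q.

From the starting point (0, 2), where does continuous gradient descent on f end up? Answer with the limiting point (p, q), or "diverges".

f is separable, so gradient descent decouples: p follows -∂f/∂p, q follows -∂f/∂q.
∂f/∂p = 6(p + 1)(p + 2); at p=0 this is 12, so p decreases.
∂f/∂q = 12(q - 4)(q - 1); at q=2 this is -24, so q increases.
p converges to its nearest critical value -1 (a local min of the p-part); q converges to 4. The iterate converges to (-1, 4).

(-1, 4)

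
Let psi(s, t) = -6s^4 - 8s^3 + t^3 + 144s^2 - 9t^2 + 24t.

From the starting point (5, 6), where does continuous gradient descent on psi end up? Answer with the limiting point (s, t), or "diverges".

diverges

psi is separable, so gradient descent decouples: s follows -∂psi/∂s, t follows -∂psi/∂t.
∂psi/∂s = -24s(s - 3)(s + 4); at s=5 this is -2160, so s increases.
∂psi/∂t = 3(t - 4)(t - 2); at t=6 this is 24, so t decreases.
The s-coordinate has no critical point in that direction and runs off to infinity.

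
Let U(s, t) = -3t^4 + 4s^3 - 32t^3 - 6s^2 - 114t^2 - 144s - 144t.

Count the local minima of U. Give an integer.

1

U separates as a function of s plus a function of t, so ∇U=0 decouples.
∂U/∂s = 12(s - 4)(s + 3) = 0 at s ∈ {-3, 4}; ∂U/∂t = -12(t + 1)(t + 3)(t + 4) = 0 at t ∈ {-4, -3, -1}.
The Hessian is diagonal: diag(U_ss, U_tt). Second derivatives: U_ss(-3)=-84, U_ss(4)=84; U_tt(-4)=-36, U_tt(-3)=24, U_tt(-1)=-72.
Local minima occur where both diagonal entries positive: (4, -3). Count: 1.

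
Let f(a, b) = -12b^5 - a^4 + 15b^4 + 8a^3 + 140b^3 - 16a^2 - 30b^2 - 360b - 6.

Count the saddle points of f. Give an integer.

f separates as a function of a plus a function of b, so ∇f=0 decouples.
∂f/∂a = -4a(a - 4)(a - 2) = 0 at a ∈ {0, 2, 4}; ∂f/∂b = -60(b - 3)(b - 1)(b + 1)(b + 2) = 0 at b ∈ {-2, -1, 1, 3}.
The Hessian is diagonal: diag(f_aa, f_bb). Second derivatives: f_aa(0)=-32, f_aa(2)=16, f_aa(4)=-32; f_bb(-2)=900, f_bb(-1)=-480, f_bb(1)=720, f_bb(3)=-2400.
Saddle points occur where the two diagonal entries have opposite signs: (0, -2), (0, 1), (2, -1), (2, 3), (4, -2), (4, 1). Count: 6.

6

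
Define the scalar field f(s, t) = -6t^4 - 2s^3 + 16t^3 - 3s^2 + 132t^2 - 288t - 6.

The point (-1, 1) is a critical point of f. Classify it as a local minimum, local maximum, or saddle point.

local minimum

The mixed partial ∂²f/∂s∂t is 0, so the Hessian at any point is diag(f_ss, f_tt) = diag(-6(2s + 1), 24(-3t^2 + 4t + 11)).
At (-1, 1): H = diag(6, 288).
Both eigenvalues are positive, so H is positive definite: a local minimum.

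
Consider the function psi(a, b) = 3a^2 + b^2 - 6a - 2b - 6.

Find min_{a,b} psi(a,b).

psi(a,b) separates as P(a) + Q(b) − 6, so its minimum is min P + min Q − 6.
P'(a) = 6a - 6 vanishes at a ∈ {1}; Q'(b) = 2b - 2 vanishes at b ∈ {1}.
Local minima of P (where P''>0): P(1)=-3. Local minima of Q: Q(1)=-1.
So the global minimum of psi is P(1) + Q(1) − 6 = -3 − 1 − 6 = -10, attained at (1, 1).

-10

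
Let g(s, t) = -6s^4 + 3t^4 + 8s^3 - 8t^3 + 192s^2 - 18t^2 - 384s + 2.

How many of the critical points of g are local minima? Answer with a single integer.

g separates as a function of s plus a function of t, so ∇g=0 decouples.
∂g/∂s = -24(s - 4)(s - 1)(s + 4) = 0 at s ∈ {-4, 1, 4}; ∂g/∂t = 12t(t - 3)(t + 1) = 0 at t ∈ {-1, 0, 3}.
The Hessian is diagonal: diag(g_ss, g_tt). Second derivatives: g_ss(-4)=-960, g_ss(1)=360, g_ss(4)=-576; g_tt(-1)=48, g_tt(0)=-36, g_tt(3)=144.
Local minima occur where both diagonal entries positive: (1, -1), (1, 3). Count: 2.

2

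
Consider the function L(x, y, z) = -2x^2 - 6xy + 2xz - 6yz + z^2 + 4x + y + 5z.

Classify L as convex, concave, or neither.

neither

L is quadratic, so its Hessian is the constant matrix H = [[-4, -6, 2], [-6, 0, -6], [2, -6, 2]].
Leading principal minors: -4, -36, 216.
Neither pattern holds ⇒ H is indefinite ⇒ neither convex nor concave.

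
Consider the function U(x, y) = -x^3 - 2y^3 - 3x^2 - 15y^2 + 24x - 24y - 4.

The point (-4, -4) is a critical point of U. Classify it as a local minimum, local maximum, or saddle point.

The mixed partial ∂²U/∂x∂y is 0, so the Hessian at any point is diag(U_xx, U_yy) = diag(-6(x + 1), -6(2y + 5)).
At (-4, -4): H = diag(18, 18).
Both eigenvalues are positive, so H is positive definite: a local minimum.

local minimum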